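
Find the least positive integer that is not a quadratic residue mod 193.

(2/193) = +1, so 2 is a residue.
(3/193) = +1, so 3 is a residue.
(4/193) = +1, so 4 is a residue.
(5/193) = −1, so 5 is the smallest positive non-residue mod 193.

5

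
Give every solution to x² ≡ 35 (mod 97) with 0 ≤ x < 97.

36, 61

97 ≡ 1 (mod 4), so we find a root by search.
Trying successive values, 36² = 1296 ≡ 35 (mod 97). The other root is 97 − 36 = 61.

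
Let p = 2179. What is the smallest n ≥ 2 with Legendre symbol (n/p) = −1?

(2/2179) = −1, so 2 is the smallest positive non-residue mod 2179.

2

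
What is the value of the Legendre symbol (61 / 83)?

Euler's criterion: (61/83) ≡ 61^41 (mod 83).
61^2 ≡ 69 (mod 83)
61^4 ≡ 30 (mod 83)
61^8 ≡ 70 (mod 83)
61^16 ≡ 3 (mod 83)
61^32 ≡ 9 (mod 83)
61^41 = 61^(32+8+1) ≡ 1 (mod 83).
Result is 1, so (61/83) = 1.

1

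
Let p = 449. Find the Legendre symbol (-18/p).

First reduce: -18 ≡ 431 (mod 449).
Reciprocity: 431 ≡ 3 and 449 ≡ 1 (mod 4), so (431/449) = +(449/431).
Reduce top mod 431: now compute (18/431).
Pull out 2: since 431 ≡ 7 (mod 8), (2/431) = +1.
Reciprocity: 9 ≡ 1 and 431 ≡ 3 (mod 4), so (9/431) = +(431/9).
Reduce top mod 9: now compute (8/9).
Pull out 2^3: since 9 ≡ 1 (mod 8), (2/9) = +1, so (2/9)^3 = +1.
Reached (1/9) = 1. Collecting the sign flips along the way, the symbol is +1.

1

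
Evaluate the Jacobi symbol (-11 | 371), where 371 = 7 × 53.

-1

First reduce: -11 ≡ 360 (mod 371).
Pull out 2^3: since 371 ≡ 3 (mod 8), (2/371) = -1, so (2/371)^3 = -1.
Reciprocity: 45 ≡ 1 and 371 ≡ 3 (mod 4), so (45/371) = +(371/45).
Reduce top mod 45: now compute (11/45).
Reciprocity: 11 ≡ 3 and 45 ≡ 1 (mod 4), so (11/45) = +(45/11).
Reduce top mod 11: now compute (1/11).
Reached (1/11) = 1. Collecting the sign flips along the way, the symbol is -1.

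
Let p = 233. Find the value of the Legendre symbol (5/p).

Reciprocity: 5 ≡ 1 and 233 ≡ 1 (mod 4), so (5/233) = +(233/5).
Reduce top mod 5: now compute (3/5).
Reciprocity: 3 ≡ 3 and 5 ≡ 1 (mod 4), so (3/5) = +(5/3).
Reduce top mod 3: now compute (2/3).
Pull out 2: since 3 ≡ 3 (mod 8), (2/3) = -1.
Reached (1/3) = 1. Collecting the sign flips along the way, the symbol is -1.

-1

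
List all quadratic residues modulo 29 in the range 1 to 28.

1,4,5,6,7,9,13,16,20,22,23,24,25,28

Square k = 1,…,14 (k and 29−k give the same square):
1²=1, 2²=4, 3²=9, 4²=16, 5²=25, 6²≡7, 7²≡20, 8²≡6, 9²≡23, 10²≡13, 11²≡5, 12²≡28, 13²≡24, 14²≡22 (mod 29).
So the quadratic residues mod 29 are {1, 4, 5, 6, 7, 9, 13, 16, 20, 22, 23, 24, 25, 28}.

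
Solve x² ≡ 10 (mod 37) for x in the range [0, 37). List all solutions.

37 ≡ 1 (mod 4), so we find a root by search.
Trying successive values, 11² = 121 ≡ 10 (mod 37). The other root is 37 − 11 = 26.

11, 26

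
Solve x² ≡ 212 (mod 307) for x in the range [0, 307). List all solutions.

Since 307 ≡ 3 (mod 4), a square root of 212 is 212^((307+1)/4) = 212^77 mod 307.
Repeated squaring: 212^2≡122, 212^4≡148, 212^8≡107, 212^16≡90, 212^32≡118, 212^64≡109 (mod 307).
212^77 = 212^(64+8+4+1) ≡ 121 (mod 307).
Check: 121² = 14641 ≡ 212 (mod 307). The two roots are 121 and 186.

121, 186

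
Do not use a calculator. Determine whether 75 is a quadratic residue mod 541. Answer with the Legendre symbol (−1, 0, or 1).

1

Reciprocity: 75 ≡ 3 and 541 ≡ 1 (mod 4), so (75/541) = +(541/75).
Reduce top mod 75: now compute (16/75).
Pull out 2^4: since 75 ≡ 3 (mod 8), (2/75) = -1, so (2/75)^4 = +1.
Reached (1/75) = 1. Collecting the sign flips along the way, the symbol is +1.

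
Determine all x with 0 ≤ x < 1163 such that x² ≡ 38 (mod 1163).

174, 989

Since 1163 ≡ 3 (mod 4), a square root of 38 is 38^((1163+1)/4) = 38^291 mod 1163.
Repeated squaring: 38^2≡281, 38^4≡1040, 38^8≡10, 38^16≡100, 38^32≡696, 38^64≡608, 38^128≡993, 38^256≡988 (mod 1163).
38^291 = 38^(256+32+2+1) ≡ 174 (mod 1163).
Check: 174² = 30276 ≡ 38 (mod 1163). The two roots are 174 and 989.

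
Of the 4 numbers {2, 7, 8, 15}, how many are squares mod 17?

3

(2/17) = +1 → QR.
(7/17) = -1 → non-residue.
(8/17) = +1 → QR.
(15/17) = +1 → QR.
Total quadratic residues among the 4: 3.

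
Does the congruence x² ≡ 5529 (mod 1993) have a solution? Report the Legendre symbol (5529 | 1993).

1

First reduce: 5529 ≡ 1543 (mod 1993).
Reciprocity: 1543 ≡ 3 and 1993 ≡ 1 (mod 4), so (1543/1993) = +(1993/1543).
Reduce top mod 1543: now compute (450/1543).
Pull out 2: since 1543 ≡ 7 (mod 8), (2/1543) = +1.
Reciprocity: 225 ≡ 1 and 1543 ≡ 3 (mod 4), so (225/1543) = +(1543/225).
Reduce top mod 225: now compute (193/225).
Reciprocity: 193 ≡ 1 and 225 ≡ 1 (mod 4), so (193/225) = +(225/193).
Reduce top mod 193: now compute (32/193).
Pull out 2^5: since 193 ≡ 1 (mod 8), (2/193) = +1, so (2/193)^5 = +1.
Reached (1/193) = 1. Collecting the sign flips along the way, the symbol is +1.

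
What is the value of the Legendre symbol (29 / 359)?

-1

Reciprocity: 29 ≡ 1 and 359 ≡ 3 (mod 4), so (29/359) = +(359/29).
Reduce top mod 29: now compute (11/29).
Reciprocity: 11 ≡ 3 and 29 ≡ 1 (mod 4), so (11/29) = +(29/11).
Reduce top mod 11: now compute (7/11).
Reciprocity: 7 ≡ 3 and 11 ≡ 3 (mod 4), so (7/11) = −(11/7).
Reduce top mod 7: now compute (4/7).
Pull out 2^2: since 7 ≡ 7 (mod 8), (2/7) = +1, so (2/7)^2 = +1.
Reached (1/7) = 1. Collecting the sign flips along the way, the symbol is -1.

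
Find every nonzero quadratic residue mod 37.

Square k = 1,…,18 (k and 37−k give the same square):
1²=1, 2²=4, 3²=9, 4²=16, 5²=25, 6²=36, 7²≡12, 8²≡27, 9²≡7, 10²≡26, 11²≡10, 12²≡33, 13²≡21, 14²≡11, 15²≡3, 16²≡34, 17²≡30, 18²≡28 (mod 37).
So the quadratic residues mod 37 are {1, 3, 4, 7, 9, 10, 11, 12, 16, 21, 25, 26, 27, 28, 30, 33, 34, 36}.

1,3,4,7,9,10,11,12,16,21,25,26,27,28,30,33,34,36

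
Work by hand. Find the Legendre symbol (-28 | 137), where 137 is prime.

First reduce: -28 ≡ 109 (mod 137).
Reciprocity: 109 ≡ 1 and 137 ≡ 1 (mod 4), so (109/137) = +(137/109).
Reduce top mod 109: now compute (28/109).
Pull out 2^2: since 109 ≡ 5 (mod 8), (2/109) = -1, so (2/109)^2 = +1.
Reciprocity: 7 ≡ 3 and 109 ≡ 1 (mod 4), so (7/109) = +(109/7).
Reduce top mod 7: now compute (4/7).
Pull out 2^2: since 7 ≡ 7 (mod 8), (2/7) = +1, so (2/7)^2 = +1.
Reached (1/7) = 1. Collecting the sign flips along the way, the symbol is +1.

1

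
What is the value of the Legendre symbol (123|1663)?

-1

Reciprocity: 123 ≡ 3 and 1663 ≡ 3 (mod 4), so (123/1663) = −(1663/123).
Reduce top mod 123: now compute (64/123).
Pull out 2^6: since 123 ≡ 3 (mod 8), (2/123) = -1, so (2/123)^6 = +1.
Reached (1/123) = 1. Collecting the sign flips along the way, the symbol is -1.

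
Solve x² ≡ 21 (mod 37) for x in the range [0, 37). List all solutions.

37 ≡ 1 (mod 4), so we find a root by search.
Trying successive values, 13² = 169 ≡ 21 (mod 37). The other root is 37 − 13 = 24.

13, 24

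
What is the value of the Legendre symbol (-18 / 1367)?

-1

First reduce: -18 ≡ 1349 (mod 1367).
Reciprocity: 1349 ≡ 1 and 1367 ≡ 3 (mod 4), so (1349/1367) = +(1367/1349).
Reduce top mod 1349: now compute (18/1349).
Pull out 2: since 1349 ≡ 5 (mod 8), (2/1349) = -1.
Reciprocity: 9 ≡ 1 and 1349 ≡ 1 (mod 4), so (9/1349) = +(1349/9).
Reduce top mod 9: now compute (8/9).
Pull out 2^3: since 9 ≡ 1 (mod 8), (2/9) = +1, so (2/9)^3 = +1.
Reached (1/9) = 1. Collecting the sign flips along the way, the symbol is -1.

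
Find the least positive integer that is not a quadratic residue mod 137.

3

(2/137) = +1, so 2 is a residue.
(3/137) = −1, so 3 is the smallest positive non-residue mod 137.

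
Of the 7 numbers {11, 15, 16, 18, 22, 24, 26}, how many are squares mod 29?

(11/29) = -1 → non-residue.
(15/29) = -1 → non-residue.
(16/29) = +1 → QR.
(18/29) = -1 → non-residue.
(22/29) = +1 → QR.
(24/29) = +1 → QR.
(26/29) = -1 → non-residue.
Total quadratic residues among the 7: 3.

3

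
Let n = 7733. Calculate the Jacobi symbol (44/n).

Pull out 2^2: since 7733 ≡ 5 (mod 8), (2/7733) = -1, so (2/7733)^2 = +1.
Reciprocity: 11 ≡ 3 and 7733 ≡ 1 (mod 4), so (11/7733) = +(7733/11).
Reduce top mod 11: now compute (0/11).
Top reduces to 0: gcd > 1, so the symbol is 0.

0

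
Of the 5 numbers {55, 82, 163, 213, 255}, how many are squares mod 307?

1

(55/307) = -1 → non-residue.
(82/307) = -1 → non-residue.
(163/307) = -1 → non-residue.
(213/307) = -1 → non-residue.
(255/307) = +1 → QR.
Total quadratic residues among the 5: 1.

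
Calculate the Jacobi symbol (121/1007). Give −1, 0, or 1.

1

Reciprocity: 121 ≡ 1 and 1007 ≡ 3 (mod 4), so (121/1007) = +(1007/121).
Reduce top mod 121: now compute (39/121).
Reciprocity: 39 ≡ 3 and 121 ≡ 1 (mod 4), so (39/121) = +(121/39).
Reduce top mod 39: now compute (4/39).
Pull out 2^2: since 39 ≡ 7 (mod 8), (2/39) = +1, so (2/39)^2 = +1.
Reached (1/39) = 1. Collecting the sign flips along the way, the symbol is +1.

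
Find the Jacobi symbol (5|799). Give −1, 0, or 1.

1

Reciprocity: 5 ≡ 1 and 799 ≡ 3 (mod 4), so (5/799) = +(799/5).
Reduce top mod 5: now compute (4/5).
Pull out 2^2: since 5 ≡ 5 (mod 8), (2/5) = -1, so (2/5)^2 = +1.
Reached (1/5) = 1. Collecting the sign flips along the way, the symbol is +1.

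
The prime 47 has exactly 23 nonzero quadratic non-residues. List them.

5, 10, 11, 13, 15, 19, 20, 22, 23, 26, 29, 30, 31, 33, 35, 38, 39, 40, 41, 43, 44, 45, 46

Square k = 1,…,23 (k and 47−k give the same square):
1²=1, 2²=4, 3²=9, 4²=16, 5²=25, 6²=36, 7²≡2, 8²≡17, 9²≡34, 10²≡6, 11²≡27, 12²≡3, 13²≡28, 14²≡8, 15²≡37, 16²≡21, 17²≡7, 18²≡42, 19²≡32, 20²≡24, 21²≡18, 22²≡14, 23²≡12 (mod 47).
The residues are {1, 2, 3, 4, 6, 7, 8, 9, 12, 14, 16, 17, 18, 21, 24, 25, 27, 28, 32, 34, 36, 37, 42}; the non-residues are the remaining 23 nonzero classes.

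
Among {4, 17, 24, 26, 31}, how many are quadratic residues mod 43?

4

(4/43) = +1 → QR.
(17/43) = +1 → QR.
(24/43) = +1 → QR.
(26/43) = -1 → non-residue.
(31/43) = +1 → QR.
Total quadratic residues among the 5: 4.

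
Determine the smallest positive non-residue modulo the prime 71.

7

(2/71) = +1, so 2 is a residue.
(3/71) = +1, so 3 is a residue.
(4/71) = +1, so 4 is a residue.
(5/71) = +1, so 5 is a residue.
(6/71) = +1, so 6 is a residue.
(7/71) = −1, so 7 is the smallest positive non-residue mod 71.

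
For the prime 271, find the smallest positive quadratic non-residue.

(2/271) = +1, so 2 is a residue.
(3/271) = −1, so 3 is the smallest positive non-residue mod 271.

3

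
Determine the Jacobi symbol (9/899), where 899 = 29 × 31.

Reciprocity: 9 ≡ 1 and 899 ≡ 3 (mod 4), so (9/899) = +(899/9).
Reduce top mod 9: now compute (8/9).
Pull out 2^3: since 9 ≡ 1 (mod 8), (2/9) = +1, so (2/9)^3 = +1.
Reached (1/9) = 1. Collecting the sign flips along the way, the symbol is +1.

1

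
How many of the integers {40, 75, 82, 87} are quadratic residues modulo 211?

(40/211) = -1 → non-residue.
(75/211) = -1 → non-residue.
(82/211) = +1 → QR.
(87/211) = +1 → QR.
Total quadratic residues among the 4: 2.

2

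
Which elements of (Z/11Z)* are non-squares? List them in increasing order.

Square k = 1,…,5 (k and 11−k give the same square):
1²=1, 2²=4, 3²=9, 4²≡5, 5²≡3 (mod 11).
The residues are {1, 3, 4, 5, 9}; the non-residues are the remaining 5 nonzero classes.

2,6,7,8,10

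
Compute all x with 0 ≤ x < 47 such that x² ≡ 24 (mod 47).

20, 27

Since 47 ≡ 3 (mod 4), a square root of 24 is 24^((47+1)/4) = 24^12 mod 47.
Repeated squaring: 24^2≡12, 24^4≡3, 24^8≡9 (mod 47).
24^12 = 24^(8+4) ≡ 27 (mod 47).
Check: 27² = 729 ≡ 24 (mod 47). The two roots are 20 and 27.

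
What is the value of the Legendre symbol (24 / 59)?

Pull out 2^3: since 59 ≡ 3 (mod 8), (2/59) = -1, so (2/59)^3 = -1.
Reciprocity: 3 ≡ 3 and 59 ≡ 3 (mod 4), so (3/59) = −(59/3).
Reduce top mod 3: now compute (2/3).
Pull out 2: since 3 ≡ 3 (mod 8), (2/3) = -1.
Reached (1/3) = 1. Collecting the sign flips along the way, the symbol is -1.

-1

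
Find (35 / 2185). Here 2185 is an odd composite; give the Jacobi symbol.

0

Reciprocity: 35 ≡ 3 and 2185 ≡ 1 (mod 4), so (35/2185) = +(2185/35).
Reduce top mod 35: now compute (15/35).
Reciprocity: 15 ≡ 3 and 35 ≡ 3 (mod 4), so (15/35) = −(35/15).
Reduce top mod 15: now compute (5/15).
Reciprocity: 5 ≡ 1 and 15 ≡ 3 (mod 4), so (5/15) = +(15/5).
Reduce top mod 5: now compute (0/5).
Top reduces to 0: gcd > 1, so the symbol is 0.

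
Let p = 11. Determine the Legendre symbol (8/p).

-1

Pull out 2^3: since 11 ≡ 3 (mod 8), (2/11) = -1, so (2/11)^3 = -1.
Reached (1/11) = 1. Collecting the sign flips along the way, the symbol is -1.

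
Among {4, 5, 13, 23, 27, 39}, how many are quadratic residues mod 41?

(4/41) = +1 → QR.
(5/41) = +1 → QR.
(13/41) = -1 → non-residue.
(23/41) = +1 → QR.
(27/41) = -1 → non-residue.
(39/41) = +1 → QR.
Total quadratic residues among the 6: 4.

4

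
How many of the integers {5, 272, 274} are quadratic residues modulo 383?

(5/383) = -1 → non-residue.
(272/383) = +1 → QR.
(274/383) = +1 → QR.
Total quadratic residues among the 3: 2.

2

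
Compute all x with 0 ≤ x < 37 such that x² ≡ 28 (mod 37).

37 ≡ 1 (mod 4), so we find a root by search.
Trying successive values, 18² = 324 ≡ 28 (mod 37). The other root is 37 − 18 = 19.

18, 19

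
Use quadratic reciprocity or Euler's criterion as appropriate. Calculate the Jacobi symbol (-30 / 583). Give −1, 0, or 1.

-1

First reduce: -30 ≡ 553 (mod 583).
Reciprocity: 553 ≡ 1 and 583 ≡ 3 (mod 4), so (553/583) = +(583/553).
Reduce top mod 553: now compute (30/553).
Pull out 2: since 553 ≡ 1 (mod 8), (2/553) = +1.
Reciprocity: 15 ≡ 3 and 553 ≡ 1 (mod 4), so (15/553) = +(553/15).
Reduce top mod 15: now compute (13/15).
Reciprocity: 13 ≡ 1 and 15 ≡ 3 (mod 4), so (13/15) = +(15/13).
Reduce top mod 13: now compute (2/13).
Pull out 2: since 13 ≡ 5 (mod 8), (2/13) = -1.
Reached (1/13) = 1. Collecting the sign flips along the way, the symbol is -1.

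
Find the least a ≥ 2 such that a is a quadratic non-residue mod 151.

(2/151) = +1, so 2 is a residue.
(3/151) = −1, so 3 is the smallest positive non-residue mod 151.

3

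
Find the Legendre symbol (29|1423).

Reciprocity: 29 ≡ 1 and 1423 ≡ 3 (mod 4), so (29/1423) = +(1423/29).
Reduce top mod 29: now compute (2/29).
Pull out 2: since 29 ≡ 5 (mod 8), (2/29) = -1.
Reached (1/29) = 1. Collecting the sign flips along the way, the symbol is -1.

-1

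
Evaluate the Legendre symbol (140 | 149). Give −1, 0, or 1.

1

Pull out 2^2: since 149 ≡ 5 (mod 8), (2/149) = -1, so (2/149)^2 = +1.
Reciprocity: 35 ≡ 3 and 149 ≡ 1 (mod 4), so (35/149) = +(149/35).
Reduce top mod 35: now compute (9/35).
Reciprocity: 9 ≡ 1 and 35 ≡ 3 (mod 4), so (9/35) = +(35/9).
Reduce top mod 9: now compute (8/9).
Pull out 2^3: since 9 ≡ 1 (mod 8), (2/9) = +1, so (2/9)^3 = +1.
Reached (1/9) = 1. Collecting the sign flips along the way, the symbol is +1.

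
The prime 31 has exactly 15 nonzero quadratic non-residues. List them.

3, 6, 11, 12, 13, 15, 17, 21, 22, 23, 24, 26, 27, 29, 30

Square k = 1,…,15 (k and 31−k give the same square):
1²=1, 2²=4, 3²=9, 4²=16, 5²=25, 6²≡5, 7²≡18, 8²≡2, 9²≡19, 10²≡7, 11²≡28, 12²≡20, 13²≡14, 14²≡10, 15²≡8 (mod 31).
The residues are {1, 2, 4, 5, 7, 8, 9, 10, 14, 16, 18, 19, 20, 25, 28}; the non-residues are the remaining 15 nonzero classes.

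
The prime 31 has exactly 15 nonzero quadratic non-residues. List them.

3,6,11,12,13,15,17,21,22,23,24,26,27,29,30

Square k = 1,…,15 (k and 31−k give the same square):
1²=1, 2²=4, 3²=9, 4²=16, 5²=25, 6²≡5, 7²≡18, 8²≡2, 9²≡19, 10²≡7, 11²≡28, 12²≡20, 13²≡14, 14²≡10, 15²≡8 (mod 31).
The residues are {1, 2, 4, 5, 7, 8, 9, 10, 14, 16, 18, 19, 20, 25, 28}; the non-residues are the remaining 15 nonzero classes.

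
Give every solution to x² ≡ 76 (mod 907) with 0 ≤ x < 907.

426, 481

Since 907 ≡ 3 (mod 4), a square root of 76 is 76^((907+1)/4) = 76^227 mod 907.
Repeated squaring: 76^2≡334, 76^4≡902, 76^8≡25, 76^16≡625, 76^32≡615, 76^64≡6, 76^128≡36 (mod 907).
76^227 = 76^(128+64+32+2+1) ≡ 426 (mod 907).
Check: 426² = 181476 ≡ 76 (mod 907). The two roots are 426 and 481.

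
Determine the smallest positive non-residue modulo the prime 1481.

3

(2/1481) = +1, so 2 is a residue.
(3/1481) = −1, so 3 is the smallest positive non-residue mod 1481.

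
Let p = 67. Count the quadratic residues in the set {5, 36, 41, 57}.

1

(5/67) = -1 → non-residue.
(36/67) = +1 → QR.
(41/67) = -1 → non-residue.
(57/67) = -1 → non-residue.
Total quadratic residues among the 4: 1.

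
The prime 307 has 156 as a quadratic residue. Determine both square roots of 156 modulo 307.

Since 307 ≡ 3 (mod 4), a square root of 156 is 156^((307+1)/4) = 156^77 mod 307.
Repeated squaring: 156^2≡83, 156^4≡135, 156^8≡112, 156^16≡264, 156^32≡7, 156^64≡49 (mod 307).
156^77 = 156^(64+8+4+1) ≡ 69 (mod 307).
Check: 69² = 4761 ≡ 156 (mod 307). The two roots are 69 and 238.

69, 238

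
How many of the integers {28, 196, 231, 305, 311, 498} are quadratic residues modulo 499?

1

(28/499) = -1 → non-residue.
(196/499) = +1 → QR.
(231/499) = -1 → non-residue.
(305/499) = -1 → non-residue.
(311/499) = -1 → non-residue.
(498/499) = -1 → non-residue.
Total quadratic residues among the 6: 1.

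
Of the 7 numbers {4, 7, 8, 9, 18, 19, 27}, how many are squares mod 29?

3

(4/29) = +1 → QR.
(7/29) = +1 → QR.
(8/29) = -1 → non-residue.
(9/29) = +1 → QR.
(18/29) = -1 → non-residue.
(19/29) = -1 → non-residue.
(27/29) = -1 → non-residue.
Total quadratic residues among the 7: 3.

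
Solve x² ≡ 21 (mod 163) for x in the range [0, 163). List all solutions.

64, 99

Since 163 ≡ 3 (mod 4), a square root of 21 is 21^((163+1)/4) = 21^41 mod 163.
Repeated squaring: 21^2≡115, 21^4≡22, 21^8≡158, 21^16≡25, 21^32≡136 (mod 163).
21^41 = 21^(32+8+1) ≡ 64 (mod 163).
Check: 64² = 4096 ≡ 21 (mod 163). The two roots are 64 and 99.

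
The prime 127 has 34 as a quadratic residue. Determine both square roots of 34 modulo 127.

Since 127 ≡ 3 (mod 4), a square root of 34 is 34^((127+1)/4) = 34^32 mod 127.
Repeated squaring: 34^2≡13, 34^4≡42, 34^8≡113, 34^16≡69, 34^32≡62 (mod 127).
34^32 = 34^(32) ≡ 62 (mod 127).
Check: 62² = 3844 ≡ 34 (mod 127). The two roots are 62 and 65.

62, 65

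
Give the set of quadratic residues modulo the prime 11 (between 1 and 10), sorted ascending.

Square k = 1,…,5 (k and 11−k give the same square):
1²=1, 2²=4, 3²=9, 4²≡5, 5²≡3 (mod 11).
So the quadratic residues mod 11 are {1, 3, 4, 5, 9}.

1, 3, 4, 5, 9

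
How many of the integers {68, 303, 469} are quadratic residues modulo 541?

(68/541) = -1 → non-residue.
(303/541) = +1 → QR.
(469/541) = -1 → non-residue.
Total quadratic residues among the 3: 1.

1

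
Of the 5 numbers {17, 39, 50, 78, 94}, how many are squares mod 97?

2

(17/97) = -1 → non-residue.
(39/97) = -1 → non-residue.
(50/97) = +1 → QR.
(78/97) = -1 → non-residue.
(94/97) = +1 → QR.
Total quadratic residues among the 5: 2.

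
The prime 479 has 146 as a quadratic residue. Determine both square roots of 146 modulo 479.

25, 454

Since 479 ≡ 3 (mod 4), a square root of 146 is 146^((479+1)/4) = 146^120 mod 479.
Repeated squaring: 146^2≡240, 146^4≡120, 146^8≡30, 146^16≡421, 146^32≡11, 146^64≡121 (mod 479).
146^120 = 146^(64+32+16+8) ≡ 25 (mod 479).
Check: 25² = 625 ≡ 146 (mod 479). The two roots are 25 and 454.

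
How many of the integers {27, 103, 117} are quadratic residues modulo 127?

2

(27/127) = -1 → non-residue.
(103/127) = +1 → QR.
(117/127) = +1 → QR.
Total quadratic residues among the 3: 2.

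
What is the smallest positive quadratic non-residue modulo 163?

2

(2/163) = −1, so 2 is the smallest positive non-residue mod 163.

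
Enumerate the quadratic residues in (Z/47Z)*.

Square k = 1,…,23 (k and 47−k give the same square):
1²=1, 2²=4, 3²=9, 4²=16, 5²=25, 6²=36, 7²≡2, 8²≡17, 9²≡34, 10²≡6, 11²≡27, 12²≡3, 13²≡28, 14²≡8, 15²≡37, 16²≡21, 17²≡7, 18²≡42, 19²≡32, 20²≡24, 21²≡18, 22²≡14, 23²≡12 (mod 47).
So the quadratic residues mod 47 are {1, 2, 3, 4, 6, 7, 8, 9, 12, 14, 16, 17, 18, 21, 24, 25, 27, 28, 32, 34, 36, 37, 42}.

1 2 3 4 6 7 8 9 12 14 16 17 18 21 24 25 27 28 32 34 36 37 42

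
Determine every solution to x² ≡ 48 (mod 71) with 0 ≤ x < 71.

30, 41

Since 71 ≡ 3 (mod 4), a square root of 48 is 48^((71+1)/4) = 48^18 mod 71.
Repeated squaring: 48^2≡32, 48^4≡30, 48^8≡48, 48^16≡32 (mod 71).
48^18 = 48^(16+2) ≡ 30 (mod 71).
Check: 30² = 900 ≡ 48 (mod 71). The two roots are 30 and 41.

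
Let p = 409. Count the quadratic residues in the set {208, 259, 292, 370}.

(208/409) = -1 → non-residue.
(259/409) = +1 → QR.
(292/409) = -1 → non-residue.
(370/409) = -1 → non-residue.
Total quadratic residues among the 4: 1.

1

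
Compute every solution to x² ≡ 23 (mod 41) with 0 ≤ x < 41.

41 ≡ 1 (mod 4), so we find a root by search.
Trying successive values, 8² = 64 ≡ 23 (mod 41). The other root is 41 − 8 = 33.

8, 33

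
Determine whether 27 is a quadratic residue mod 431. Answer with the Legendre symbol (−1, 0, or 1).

1

Euler's criterion: (27/431) ≡ 27^215 (mod 431).
27^2 ≡ 298 (mod 431)
27^4 ≡ 18 (mod 431)
27^8 ≡ 324 (mod 431)
27^16 ≡ 243 (mod 431)
27^32 ≡ 2 (mod 431)
27^64 ≡ 4 (mod 431)
27^128 ≡ 16 (mod 431)
27^215 = 27^(128+64+16+4+2+1) ≡ 1 (mod 431).
Result is 1, so (27/431) = 1.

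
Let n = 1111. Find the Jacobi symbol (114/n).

Pull out 2: since 1111 ≡ 7 (mod 8), (2/1111) = +1.
Reciprocity: 57 ≡ 1 and 1111 ≡ 3 (mod 4), so (57/1111) = +(1111/57).
Reduce top mod 57: now compute (28/57).
Pull out 2^2: since 57 ≡ 1 (mod 8), (2/57) = +1, so (2/57)^2 = +1.
Reciprocity: 7 ≡ 3 and 57 ≡ 1 (mod 4), so (7/57) = +(57/7).
Reduce top mod 7: now compute (1/7).
Reached (1/7) = 1. Collecting the sign flips along the way, the symbol is +1.

1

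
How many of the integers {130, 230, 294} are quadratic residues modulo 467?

2

(130/467) = +1 → QR.
(230/467) = +1 → QR.
(294/467) = -1 → non-residue.
Total quadratic residues among the 3: 2.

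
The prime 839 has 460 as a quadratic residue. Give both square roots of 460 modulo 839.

Since 839 ≡ 3 (mod 4), a square root of 460 is 460^((839+1)/4) = 460^210 mod 839.
Repeated squaring: 460^2≡172, 460^4≡219, 460^8≡138, 460^16≡586, 460^32≡245, 460^64≡456, 460^128≡703 (mod 839).
460^210 = 460^(128+64+16+2) ≡ 289 (mod 839).
Check: 289² = 83521 ≡ 460 (mod 839). The two roots are 289 and 550.

289, 550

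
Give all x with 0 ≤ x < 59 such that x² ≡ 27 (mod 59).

Since 59 ≡ 3 (mod 4), a square root of 27 is 27^((59+1)/4) = 27^15 mod 59.
Repeated squaring: 27^2≡21, 27^4≡28, 27^8≡17 (mod 59).
27^15 = 27^(8+4+2+1) ≡ 26 (mod 59).
Check: 26² = 676 ≡ 27 (mod 59). The two roots are 26 and 33.

26, 33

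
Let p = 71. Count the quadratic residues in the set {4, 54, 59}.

(4/71) = +1 → QR.
(54/71) = +1 → QR.
(59/71) = -1 → non-residue.
Total quadratic residues among the 3: 2.

2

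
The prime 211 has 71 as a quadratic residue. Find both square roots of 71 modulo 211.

Since 211 ≡ 3 (mod 4), a square root of 71 is 71^((211+1)/4) = 71^53 mod 211.
Repeated squaring: 71^2≡188, 71^4≡107, 71^8≡55, 71^16≡71, 71^32≡188 (mod 211).
71^53 = 71^(32+16+4+1) ≡ 55 (mod 211).
Check: 55² = 3025 ≡ 71 (mod 211). The two roots are 55 and 156.

55, 156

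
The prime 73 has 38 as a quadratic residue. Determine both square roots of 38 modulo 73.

73 ≡ 1 (mod 4), so we find a root by search.
Trying successive values, 29² = 841 ≡ 38 (mod 73). The other root is 73 − 29 = 44.

29, 44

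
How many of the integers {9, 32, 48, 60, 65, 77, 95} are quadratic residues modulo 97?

(9/97) = +1 → QR.
(32/97) = +1 → QR.
(48/97) = +1 → QR.
(60/97) = -1 → non-residue.
(65/97) = +1 → QR.
(77/97) = -1 → non-residue.
(95/97) = +1 → QR.
Total quadratic residues among the 7: 5.

5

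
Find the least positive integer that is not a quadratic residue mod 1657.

5

(2/1657) = +1, so 2 is a residue.
(3/1657) = +1, so 3 is a residue.
(4/1657) = +1, so 4 is a residue.
(5/1657) = −1, so 5 is the smallest positive non-residue mod 1657.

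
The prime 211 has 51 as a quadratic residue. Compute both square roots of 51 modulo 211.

Since 211 ≡ 3 (mod 4), a square root of 51 is 51^((211+1)/4) = 51^53 mod 211.
Repeated squaring: 51^2≡69, 51^4≡119, 51^8≡24, 51^16≡154, 51^32≡84 (mod 211).
51^53 = 51^(32+16+4+1) ≡ 126 (mod 211).
Check: 126² = 15876 ≡ 51 (mod 211). The two roots are 85 and 126.

85, 126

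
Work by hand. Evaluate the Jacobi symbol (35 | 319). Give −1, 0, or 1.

-1

Reciprocity: 35 ≡ 3 and 319 ≡ 3 (mod 4), so (35/319) = −(319/35).
Reduce top mod 35: now compute (4/35).
Pull out 2^2: since 35 ≡ 3 (mod 8), (2/35) = -1, so (2/35)^2 = +1.
Reached (1/35) = 1. Collecting the sign flips along the way, the symbol is -1.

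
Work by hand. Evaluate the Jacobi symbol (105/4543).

0

Reciprocity: 105 ≡ 1 and 4543 ≡ 3 (mod 4), so (105/4543) = +(4543/105).
Reduce top mod 105: now compute (28/105).
Pull out 2^2: since 105 ≡ 1 (mod 8), (2/105) = +1, so (2/105)^2 = +1.
Reciprocity: 7 ≡ 3 and 105 ≡ 1 (mod 4), so (7/105) = +(105/7).
Reduce top mod 7: now compute (0/7).
Top reduces to 0: gcd > 1, so the symbol is 0.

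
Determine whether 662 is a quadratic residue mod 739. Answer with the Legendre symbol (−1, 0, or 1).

1

Pull out 2: since 739 ≡ 3 (mod 8), (2/739) = -1.
Reciprocity: 331 ≡ 3 and 739 ≡ 3 (mod 4), so (331/739) = −(739/331).
Reduce top mod 331: now compute (77/331).
Reciprocity: 77 ≡ 1 and 331 ≡ 3 (mod 4), so (77/331) = +(331/77).
Reduce top mod 77: now compute (23/77).
Reciprocity: 23 ≡ 3 and 77 ≡ 1 (mod 4), so (23/77) = +(77/23).
Reduce top mod 23: now compute (8/23).
Pull out 2^3: since 23 ≡ 7 (mod 8), (2/23) = +1, so (2/23)^3 = +1.
Reached (1/23) = 1. Collecting the sign flips along the way, the symbol is +1.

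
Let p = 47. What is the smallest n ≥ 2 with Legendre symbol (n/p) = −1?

(2/47) = +1, so 2 is a residue.
(3/47) = +1, so 3 is a residue.
(4/47) = +1, so 4 is a residue.
(5/47) = −1, so 5 is the smallest positive non-residue mod 47.

5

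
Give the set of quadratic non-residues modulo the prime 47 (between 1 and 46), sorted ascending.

5, 10, 11, 13, 15, 19, 20, 22, 23, 26, 29, 30, 31, 33, 35, 38, 39, 40, 41, 43, 44, 45, 46

Square k = 1,…,23 (k and 47−k give the same square):
1²=1, 2²=4, 3²=9, 4²=16, 5²=25, 6²=36, 7²≡2, 8²≡17, 9²≡34, 10²≡6, 11²≡27, 12²≡3, 13²≡28, 14²≡8, 15²≡37, 16²≡21, 17²≡7, 18²≡42, 19²≡32, 20²≡24, 21²≡18, 22²≡14, 23²≡12 (mod 47).
The residues are {1, 2, 3, 4, 6, 7, 8, 9, 12, 14, 16, 17, 18, 21, 24, 25, 27, 28, 32, 34, 36, 37, 42}; the non-residues are the remaining 23 nonzero classes.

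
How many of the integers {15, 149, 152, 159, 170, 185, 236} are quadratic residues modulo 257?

(15/257) = +1 → QR.
(149/257) = -1 → non-residue.
(152/257) = -1 → non-residue.
(159/257) = +1 → QR.
(170/257) = -1 → non-residue.
(185/257) = +1 → QR.
(236/257) = +1 → QR.
Total quadratic residues among the 7: 4.

4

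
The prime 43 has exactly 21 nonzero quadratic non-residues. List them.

Square k = 1,…,21 (k and 43−k give the same square):
1²=1, 2²=4, 3²=9, 4²=16, 5²=25, 6²=36, 7²≡6, 8²≡21, 9²≡38, 10²≡14, 11²≡35, 12²≡15, 13²≡40, 14²≡24, 15²≡10, 16²≡41, 17²≡31, 18²≡23, 19²≡17, 20²≡13, 21²≡11 (mod 43).
The residues are {1, 4, 6, 9, 10, 11, 13, 14, 15, 16, 17, 21, 23, 24, 25, 31, 35, 36, 38, 40, 41}; the non-residues are the remaining 21 nonzero classes.

2, 3, 5, 7, 8, 12, 18, 19, 20, 22, 26, 27, 28, 29, 30, 32, 33, 34, 37, 39, 42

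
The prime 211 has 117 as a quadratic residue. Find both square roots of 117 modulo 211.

31, 180

Since 211 ≡ 3 (mod 4), a square root of 117 is 117^((211+1)/4) = 117^53 mod 211.
Repeated squaring: 117^2≡185, 117^4≡43, 117^8≡161, 117^16≡179, 117^32≡180 (mod 211).
117^53 = 117^(32+16+4+1) ≡ 180 (mod 211).
Check: 180² = 32400 ≡ 117 (mod 211). The two roots are 31 and 180.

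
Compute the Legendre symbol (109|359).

-1

Reciprocity: 109 ≡ 1 and 359 ≡ 3 (mod 4), so (109/359) = +(359/109).
Reduce top mod 109: now compute (32/109).
Pull out 2^5: since 109 ≡ 5 (mod 8), (2/109) = -1, so (2/109)^5 = -1.
Reached (1/109) = 1. Collecting the sign flips along the way, the symbol is -1.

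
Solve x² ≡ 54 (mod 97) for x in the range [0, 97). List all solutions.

97 ≡ 1 (mod 4), so we find a root by search.
Trying successive values, 32² = 1024 ≡ 54 (mod 97). The other root is 97 − 32 = 65.

32, 65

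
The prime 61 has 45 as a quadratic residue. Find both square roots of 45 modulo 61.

17, 44

61 ≡ 1 (mod 4), so we find a root by search.
Trying successive values, 17² = 289 ≡ 45 (mod 61). The other root is 61 − 17 = 44.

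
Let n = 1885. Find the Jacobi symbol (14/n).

-1

Pull out 2: since 1885 ≡ 5 (mod 8), (2/1885) = -1.
Reciprocity: 7 ≡ 3 and 1885 ≡ 1 (mod 4), so (7/1885) = +(1885/7).
Reduce top mod 7: now compute (2/7).
Pull out 2: since 7 ≡ 7 (mod 8), (2/7) = +1.
Reached (1/7) = 1. Collecting the sign flips along the way, the symbol is -1.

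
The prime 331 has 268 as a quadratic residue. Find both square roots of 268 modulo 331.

Since 331 ≡ 3 (mod 4), a square root of 268 is 268^((331+1)/4) = 268^83 mod 331.
Repeated squaring: 268^2≡328, 268^4≡9, 268^8≡81, 268^16≡272, 268^32≡171, 268^64≡113 (mod 331).
268^83 = 268^(64+16+2+1) ≡ 54 (mod 331).
Check: 54² = 2916 ≡ 268 (mod 331). The two roots are 54 and 277.

54, 277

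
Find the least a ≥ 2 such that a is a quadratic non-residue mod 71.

(2/71) = +1, so 2 is a residue.
(3/71) = +1, so 3 is a residue.
(4/71) = +1, so 4 is a residue.
(5/71) = +1, so 5 is a residue.
(6/71) = +1, so 6 is a residue.
(7/71) = −1, so 7 is the smallest positive non-residue mod 71.

7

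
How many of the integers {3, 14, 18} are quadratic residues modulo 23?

2

(3/23) = +1 → QR.
(14/23) = -1 → non-residue.
(18/23) = +1 → QR.
Total quadratic residues among the 3: 2.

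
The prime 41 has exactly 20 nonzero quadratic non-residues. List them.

3, 6, 7, 11, 12, 13, 14, 15, 17, 19, 22, 24, 26, 27, 28, 29, 30, 34, 35, 38

Square k = 1,…,20 (k and 41−k give the same square):
1²=1, 2²=4, 3²=9, 4²=16, 5²=25, 6²=36, 7²≡8, 8²≡23, 9²≡40, 10²≡18, 11²≡39, 12²≡21, 13²≡5, 14²≡32, 15²≡20, 16²≡10, 17²≡2, 18²≡37, 19²≡33, 20²≡31 (mod 41).
The residues are {1, 2, 4, 5, 8, 9, 10, 16, 18, 20, 21, 23, 25, 31, 32, 33, 36, 37, 39, 40}; the non-residues are the remaining 20 nonzero classes.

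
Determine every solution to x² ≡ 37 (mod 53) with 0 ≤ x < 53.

53 ≡ 1 (mod 4), so we find a root by search.
Trying successive values, 14² = 196 ≡ 37 (mod 53). The other root is 53 − 14 = 39.

14, 39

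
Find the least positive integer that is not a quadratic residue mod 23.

(2/23) = +1, so 2 is a residue.
(3/23) = +1, so 3 is a residue.
(4/23) = +1, so 4 is a residue.
(5/23) = −1, so 5 is the smallest positive non-residue mod 23.

5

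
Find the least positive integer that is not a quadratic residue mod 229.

(2/229) = −1, so 2 is the smallest positive non-residue mod 229.

2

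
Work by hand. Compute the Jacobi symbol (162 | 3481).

Pull out 2: since 3481 ≡ 1 (mod 8), (2/3481) = +1.
Reciprocity: 81 ≡ 1 and 3481 ≡ 1 (mod 4), so (81/3481) = +(3481/81).
Reduce top mod 81: now compute (79/81).
Reciprocity: 79 ≡ 3 and 81 ≡ 1 (mod 4), so (79/81) = +(81/79).
Reduce top mod 79: now compute (2/79).
Pull out 2: since 79 ≡ 7 (mod 8), (2/79) = +1.
Reached (1/79) = 1. Collecting the sign flips along the way, the symbol is +1.

1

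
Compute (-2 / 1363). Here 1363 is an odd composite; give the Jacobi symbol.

1

First reduce: -2 ≡ 1361 (mod 1363).
Reciprocity: 1361 ≡ 1 and 1363 ≡ 3 (mod 4), so (1361/1363) = +(1363/1361).
Reduce top mod 1361: now compute (2/1361).
Pull out 2: since 1361 ≡ 1 (mod 8), (2/1361) = +1.
Reached (1/1361) = 1. Collecting the sign flips along the way, the symbol is +1.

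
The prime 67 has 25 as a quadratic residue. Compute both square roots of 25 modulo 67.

5, 62

Since 67 ≡ 3 (mod 4), a square root of 25 is 25^((67+1)/4) = 25^17 mod 67.
Repeated squaring: 25^2≡22, 25^4≡15, 25^8≡24, 25^16≡40 (mod 67).
25^17 = 25^(16+1) ≡ 62 (mod 67).
Check: 62² = 3844 ≡ 25 (mod 67). The two roots are 5 and 62.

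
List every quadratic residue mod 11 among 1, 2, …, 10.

1 3 4 5 9

Square k = 1,…,5 (k and 11−k give the same square):
1²=1, 2²=4, 3²=9, 4²≡5, 5²≡3 (mod 11).
So the quadratic residues mod 11 are {1, 3, 4, 5, 9}.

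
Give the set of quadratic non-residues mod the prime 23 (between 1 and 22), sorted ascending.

Square k = 1,…,11 (k and 23−k give the same square):
1²=1, 2²=4, 3²=9, 4²=16, 5²≡2, 6²≡13, 7²≡3, 8²≡18, 9²≡12, 10²≡8, 11²≡6 (mod 23).
The residues are {1, 2, 3, 4, 6, 8, 9, 12, 13, 16, 18}; the non-residues are the remaining 11 nonzero classes.

5, 7, 10, 11, 14, 15, 17, 19, 20, 21, 22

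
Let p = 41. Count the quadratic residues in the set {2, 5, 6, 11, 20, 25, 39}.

(2/41) = +1 → QR.
(5/41) = +1 → QR.
(6/41) = -1 → non-residue.
(11/41) = -1 → non-residue.
(20/41) = +1 → QR.
(25/41) = +1 → QR.
(39/41) = +1 → QR.
Total quadratic residues among the 7: 5.

5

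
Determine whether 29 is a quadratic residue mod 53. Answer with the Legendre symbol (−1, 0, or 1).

Reciprocity: 29 ≡ 1 and 53 ≡ 1 (mod 4), so (29/53) = +(53/29).
Reduce top mod 29: now compute (24/29).
Pull out 2^3: since 29 ≡ 5 (mod 8), (2/29) = -1, so (2/29)^3 = -1.
Reciprocity: 3 ≡ 3 and 29 ≡ 1 (mod 4), so (3/29) = +(29/3).
Reduce top mod 3: now compute (2/3).
Pull out 2: since 3 ≡ 3 (mod 8), (2/3) = -1.
Reached (1/3) = 1. Collecting the sign flips along the way, the symbol is +1.

1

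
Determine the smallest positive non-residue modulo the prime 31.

3

(2/31) = +1, so 2 is a residue.
(3/31) = −1, so 3 is the smallest positive non-residue mod 31.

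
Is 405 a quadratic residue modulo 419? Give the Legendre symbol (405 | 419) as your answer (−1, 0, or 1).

Reciprocity: 405 ≡ 1 and 419 ≡ 3 (mod 4), so (405/419) = +(419/405).
Reduce top mod 405: now compute (14/405).
Pull out 2: since 405 ≡ 5 (mod 8), (2/405) = -1.
Reciprocity: 7 ≡ 3 and 405 ≡ 1 (mod 4), so (7/405) = +(405/7).
Reduce top mod 7: now compute (6/7).
Pull out 2: since 7 ≡ 7 (mod 8), (2/7) = +1.
Reciprocity: 3 ≡ 3 and 7 ≡ 3 (mod 4), so (3/7) = −(7/3).
Reduce top mod 3: now compute (1/3).
Reached (1/3) = 1. Collecting the sign flips along the way, the symbol is +1.

1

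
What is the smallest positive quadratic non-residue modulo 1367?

5

(2/1367) = +1, so 2 is a residue.
(3/1367) = +1, so 3 is a residue.
(4/1367) = +1, so 4 is a residue.
(5/1367) = −1, so 5 is the smallest positive non-residue mod 1367.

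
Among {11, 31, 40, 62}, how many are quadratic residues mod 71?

1

(11/71) = -1 → non-residue.
(31/71) = -1 → non-residue.
(40/71) = +1 → QR.
(62/71) = -1 → non-residue.
Total quadratic residues among the 4: 1.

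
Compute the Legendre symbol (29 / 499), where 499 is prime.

1

Reciprocity: 29 ≡ 1 and 499 ≡ 3 (mod 4), so (29/499) = +(499/29).
Reduce top mod 29: now compute (6/29).
Pull out 2: since 29 ≡ 5 (mod 8), (2/29) = -1.
Reciprocity: 3 ≡ 3 and 29 ≡ 1 (mod 4), so (3/29) = +(29/3).
Reduce top mod 3: now compute (2/3).
Pull out 2: since 3 ≡ 3 (mod 8), (2/3) = -1.
Reached (1/3) = 1. Collecting the sign flips along the way, the symbol is +1.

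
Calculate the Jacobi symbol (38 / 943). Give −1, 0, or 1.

1

Pull out 2: since 943 ≡ 7 (mod 8), (2/943) = +1.
Reciprocity: 19 ≡ 3 and 943 ≡ 3 (mod 4), so (19/943) = −(943/19).
Reduce top mod 19: now compute (12/19).
Pull out 2^2: since 19 ≡ 3 (mod 8), (2/19) = -1, so (2/19)^2 = +1.
Reciprocity: 3 ≡ 3 and 19 ≡ 3 (mod 4), so (3/19) = −(19/3).
Reduce top mod 3: now compute (1/3).
Reached (1/3) = 1. Collecting the sign flips along the way, the symbol is +1.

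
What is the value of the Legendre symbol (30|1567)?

1

Pull out 2: since 1567 ≡ 7 (mod 8), (2/1567) = +1.
Reciprocity: 15 ≡ 3 and 1567 ≡ 3 (mod 4), so (15/1567) = −(1567/15).
Reduce top mod 15: now compute (7/15).
Reciprocity: 7 ≡ 3 and 15 ≡ 3 (mod 4), so (7/15) = −(15/7).
Reduce top mod 7: now compute (1/7).
Reached (1/7) = 1. Collecting the sign flips along the way, the symbol is +1.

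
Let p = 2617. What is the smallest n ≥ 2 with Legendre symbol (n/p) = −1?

5

(2/2617) = +1, so 2 is a residue.
(3/2617) = +1, so 3 is a residue.
(4/2617) = +1, so 4 is a residue.
(5/2617) = −1, so 5 is the smallest positive non-residue mod 2617.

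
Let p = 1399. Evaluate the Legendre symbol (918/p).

Pull out 2: since 1399 ≡ 7 (mod 8), (2/1399) = +1.
Reciprocity: 459 ≡ 3 and 1399 ≡ 3 (mod 4), so (459/1399) = −(1399/459).
Reduce top mod 459: now compute (22/459).
Pull out 2: since 459 ≡ 3 (mod 8), (2/459) = -1.
Reciprocity: 11 ≡ 3 and 459 ≡ 3 (mod 4), so (11/459) = −(459/11).
Reduce top mod 11: now compute (8/11).
Pull out 2^3: since 11 ≡ 3 (mod 8), (2/11) = -1, so (2/11)^3 = -1.
Reached (1/11) = 1. Collecting the sign flips along the way, the symbol is +1.

1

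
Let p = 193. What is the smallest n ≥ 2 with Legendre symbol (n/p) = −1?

5

(2/193) = +1, so 2 is a residue.
(3/193) = +1, so 3 is a residue.
(4/193) = +1, so 4 is a residue.
(5/193) = −1, so 5 is the smallest positive non-residue mod 193.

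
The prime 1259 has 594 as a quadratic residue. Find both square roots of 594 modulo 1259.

Since 1259 ≡ 3 (mod 4), a square root of 594 is 594^((1259+1)/4) = 594^315 mod 1259.
Repeated squaring: 594^2≡316, 594^4≡395, 594^8≡1168, 594^16≡727, 594^32≡1008, 594^64≡51, 594^128≡83, 594^256≡594 (mod 1259).
594^315 = 594^(256+32+16+8+2+1) ≡ 83 (mod 1259).
Check: 83² = 6889 ≡ 594 (mod 1259). The two roots are 83 and 1176.

83, 1176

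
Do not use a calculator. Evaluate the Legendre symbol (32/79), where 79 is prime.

Pull out 2^5: since 79 ≡ 7 (mod 8), (2/79) = +1, so (2/79)^5 = +1.
Reached (1/79) = 1. Collecting the sign flips along the way, the symbol is +1.

1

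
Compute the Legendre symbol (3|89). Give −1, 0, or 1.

Reciprocity: 3 ≡ 3 and 89 ≡ 1 (mod 4), so (3/89) = +(89/3).
Reduce top mod 3: now compute (2/3).
Pull out 2: since 3 ≡ 3 (mod 8), (2/3) = -1.
Reached (1/3) = 1. Collecting the sign flips along the way, the symbol is -1.

-1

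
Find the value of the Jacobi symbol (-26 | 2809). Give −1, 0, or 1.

First reduce: -26 ≡ 2783 (mod 2809).
Reciprocity: 2783 ≡ 3 and 2809 ≡ 1 (mod 4), so (2783/2809) = +(2809/2783).
Reduce top mod 2783: now compute (26/2783).
Pull out 2: since 2783 ≡ 7 (mod 8), (2/2783) = +1.
Reciprocity: 13 ≡ 1 and 2783 ≡ 3 (mod 4), so (13/2783) = +(2783/13).
Reduce top mod 13: now compute (1/13).
Reached (1/13) = 1. Collecting the sign flips along the way, the symbol is +1.

1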